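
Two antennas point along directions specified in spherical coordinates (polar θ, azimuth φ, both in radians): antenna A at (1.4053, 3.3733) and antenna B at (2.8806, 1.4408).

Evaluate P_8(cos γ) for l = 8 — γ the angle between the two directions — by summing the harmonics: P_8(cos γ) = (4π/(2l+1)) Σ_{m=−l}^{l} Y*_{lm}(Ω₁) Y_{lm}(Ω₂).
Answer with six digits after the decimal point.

-0.150856

Summing Y*_{l m}(θ₁,φ₁)·Y_{l m}(θ₂,φ₂) over m ∈ [−8, 8]; prefactor 4π/(2·8+1) = 0.739198:
  m=-8: (-0.128866+0.443363i) × (+0.000005+0.000009i) = -0.000005+0.000001i  (running Σ = -0.000005+0.000001i)
  m=-7: (+0.015773-0.308064i) × (+0.000120-0.000093i) = -0.000027-0.000038i  (running Σ = -0.000031-0.000037i)
  m=-6: (-0.036901-0.202155i) × (-0.001027-0.001016i) = -0.000167+0.000245i  (running Σ = -0.000199+0.000208i)
  m=-5: (+0.129923+0.297089i) × (-0.005984+0.007871i) = -0.003116-0.000755i  (running Σ = -0.003315-0.000547i)
  m=-4: (+0.065788+0.087632i) × (+0.043425+0.024863i) = +0.000678+0.005441i  (running Σ = -0.002637+0.004894i)
  m=-3: (-0.246342-0.205445i) × (+0.070064-0.170454i) = -0.052279+0.027596i  (running Σ = -0.054915+0.032490i)
  m=-2: (-0.058064-0.029015i) × (-0.446374-0.118742i) = +0.022473+0.019846i  (running Σ = -0.032442+0.052336i)
  m=-1: (+0.308189+0.072716i) × (-0.083983+0.642398i) = -0.072595+0.191873i  (running Σ = -0.105037+0.244209i)
  m=0: (+0.051536-0.000000i) × (+0.116304+0.000000i) = +0.005994+0.000000i  (running Σ = -0.099044+0.244209i)
  m=1: (-0.308189+0.072716i) × (+0.083983+0.642398i) = -0.072595-0.191873i  (running Σ = -0.171639+0.052336i)
  m=2: (-0.058064+0.029015i) × (-0.446374+0.118742i) = +0.022473-0.019846i  (running Σ = -0.149166+0.032490i)
  m=3: (+0.246342-0.205445i) × (-0.070064-0.170454i) = -0.052279-0.027596i  (running Σ = -0.201444+0.004894i)
  m=4: (+0.065788-0.087632i) × (+0.043425-0.024863i) = +0.000678-0.005441i  (running Σ = -0.200766-0.000547i)
  m=5: (-0.129923+0.297089i) × (+0.005984+0.007871i) = -0.003116+0.000755i  (running Σ = -0.203882+0.000208i)
  m=6: (-0.036901+0.202155i) × (-0.001027+0.001016i) = -0.000167-0.000245i  (running Σ = -0.204050-0.000037i)
  m=7: (-0.015773-0.308064i) × (-0.000120-0.000093i) = -0.000027+0.000038i  (running Σ = -0.204076+0.000001i)
  m=8: (-0.128866-0.443363i) × (+0.000005-0.000009i) = -0.000005-0.000001i  (running Σ = -0.204081-0.000000i)
Accumulated sum -0.204081-0.000000i; after 4π/(2l+1) scaling, -0.150856-0.000000i ⇒ P_8 = -0.150856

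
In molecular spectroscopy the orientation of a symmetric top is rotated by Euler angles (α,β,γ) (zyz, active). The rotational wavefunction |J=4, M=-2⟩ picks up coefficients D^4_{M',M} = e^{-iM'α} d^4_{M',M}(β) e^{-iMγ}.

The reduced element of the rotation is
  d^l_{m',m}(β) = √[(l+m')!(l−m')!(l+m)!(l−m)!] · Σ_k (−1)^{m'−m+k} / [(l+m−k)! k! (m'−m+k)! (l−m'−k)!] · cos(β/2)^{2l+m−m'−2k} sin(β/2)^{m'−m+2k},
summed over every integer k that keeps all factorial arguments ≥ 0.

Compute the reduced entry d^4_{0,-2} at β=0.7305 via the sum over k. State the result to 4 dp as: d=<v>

d^4_{0,-2}(β=0.7305) via the finite sum:
With c≡cos(β/2)=0.934034 and s≡sin(β/2)=0.357183, N=[24·24·2·720]^{1/2}=910.735966
The bounds max(0,m−m')=0 and min(l+m,l−m')=2 give 3 terms
  k=0: (−1)^2·910.7360/(96)·0.9340^6·0.3572^2 = +0.803674
  k=1: (−1)^3·910.7360/(36)·0.9340^4·0.3572^4 = -0.313404
  k=2: (−1)^4·910.7360/(96)·0.9340^2·0.3572^6 = +0.017187
d^4_{0,-2}(0.7305) = +0.803674 -0.313404 +0.017187 = +0.507457

d=0.5075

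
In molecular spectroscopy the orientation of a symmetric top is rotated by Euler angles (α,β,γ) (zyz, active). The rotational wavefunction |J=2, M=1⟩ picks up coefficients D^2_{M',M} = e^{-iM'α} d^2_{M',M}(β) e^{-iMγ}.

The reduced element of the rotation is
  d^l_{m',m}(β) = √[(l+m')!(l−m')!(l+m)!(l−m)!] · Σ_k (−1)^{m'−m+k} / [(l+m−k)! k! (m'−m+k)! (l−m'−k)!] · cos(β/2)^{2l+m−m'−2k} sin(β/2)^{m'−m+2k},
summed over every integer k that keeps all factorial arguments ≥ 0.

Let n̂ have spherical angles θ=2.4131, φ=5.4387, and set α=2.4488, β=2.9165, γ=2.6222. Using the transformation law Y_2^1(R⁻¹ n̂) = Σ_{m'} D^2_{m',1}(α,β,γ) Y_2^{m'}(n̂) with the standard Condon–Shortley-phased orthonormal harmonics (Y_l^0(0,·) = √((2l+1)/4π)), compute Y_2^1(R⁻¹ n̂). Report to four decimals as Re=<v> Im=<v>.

Re=0.2922 Im=0.2190

Need the full column D^2_{m',1} for m'=−2..2 at α=2.4488, β=2.9165, γ=2.6222.
cos(β/2)=0.112309, sin(β/2)=0.993673
d^2_{-2,1}: single k=3 term ⇒ +0.220381;  D = -0.142748+0.167902i
d^2_{-1,1}: k∈[2..3] ⇒ +0.037363 -0.974933 = -0.937570;  D = -0.923510+0.161761i
d^2_{0,1}: k∈[1..2] ⇒ +0.003448 -0.269911 = -0.266463;  D = +0.231322+0.132260i
d^2_{1,1}: k∈[0..1] ⇒ +0.000159 -0.037363 = -0.037203;  D = -0.013057-0.034837i
d^2_{2,1}: single k=0 term ⇒ -0.002815;  D = -0.000923+0.002660i
Y_2^{m'}(θ=2.4131,φ=5.4387) and Σ D·Y over m':
  (-0.1427+0.1679i)·(-0.0202+0.1700i)  (-0.9235+0.1618i)·(-0.2549-0.2869i)  (+0.2313+0.1323i)·(+0.2114+0.0000i)  (-0.0131-0.0348i)·(+0.2549-0.2869i)  (-0.0009+0.0027i)·(-0.0202-0.1700i)
Y_2^1(R⁻¹ n̂) = +0.292179+0.219023i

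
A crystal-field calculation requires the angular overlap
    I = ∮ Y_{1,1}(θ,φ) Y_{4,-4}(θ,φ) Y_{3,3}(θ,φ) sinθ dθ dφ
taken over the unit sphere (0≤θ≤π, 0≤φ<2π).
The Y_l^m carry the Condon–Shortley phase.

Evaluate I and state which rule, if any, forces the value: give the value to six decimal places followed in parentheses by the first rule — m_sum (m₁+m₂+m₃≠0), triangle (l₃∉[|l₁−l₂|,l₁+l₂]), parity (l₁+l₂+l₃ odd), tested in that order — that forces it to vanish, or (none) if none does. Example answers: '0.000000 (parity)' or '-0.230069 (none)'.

0.325735 (none)

m-sum 0 ✓  L=8 even ✓  3≤3≤5 ✓
Π(2lᵢ+1) = 3×9×7 = 189
triangle coeff Δ(1,4,3) = 1/252
Σ_t [1,1]: t=1:−1/36 = -1/36
(3j)²=4/63 [(1 4 3; 0 0 0)], sign=+1
Σ_t [0,0]: t=0:+1/1440 = 1/1440
(3j)²=1/9 [(1 4 3; 1 -4 3)], sign=+1
⇒ 4πI² = 4/3
I = (+1)√(4/3/(4π)) = 0.32573501
No selection rule forces the value: the integral is nonzero (none).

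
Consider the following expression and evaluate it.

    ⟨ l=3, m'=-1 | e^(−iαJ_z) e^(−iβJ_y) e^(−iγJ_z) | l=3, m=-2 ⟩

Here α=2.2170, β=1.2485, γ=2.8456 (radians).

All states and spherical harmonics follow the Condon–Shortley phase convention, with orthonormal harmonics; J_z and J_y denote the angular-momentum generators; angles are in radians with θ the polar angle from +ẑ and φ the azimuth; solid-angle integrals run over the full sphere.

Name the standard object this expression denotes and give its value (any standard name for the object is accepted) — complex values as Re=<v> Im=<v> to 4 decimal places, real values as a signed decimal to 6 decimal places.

This is a Wigner D-matrix element — the rotation-matrix element ⟨l m'| R(α,β,γ) |l m⟩ in the angular-momentum basis.
D^3_{-1,-2}(2.2170,1.2485,2.8456) = e^{-i·-1·2.2170}·d^3_{-1,-2}(1.2485)·e^{-i·-2·2.8456}. Compute d first:
Half-angle: c=0.811402, s=0.584489. N=√(2·24·1·120)=75.894664
Admissible k: 0..1 (factorial args all ≥0)
  k=0: (−1)^1·75.8947/(24)·0.8114^5·0.5845^1 = -0.650064
  k=1: (−1)^2·75.8947/(12)·0.8114^3·0.5845^3 = +0.674631
d^3_{-1,-2}(1.2485) = -0.650064 +0.674631 = +0.024568
Attach z-rotation phases: D = e^{-i(-1)(2.2170)}·(+0.024568)·e^{-i(-2)(2.8456)} = -0.001331+0.024532i

Wigner D-matrix element, Re=-0.0013 Im=0.0245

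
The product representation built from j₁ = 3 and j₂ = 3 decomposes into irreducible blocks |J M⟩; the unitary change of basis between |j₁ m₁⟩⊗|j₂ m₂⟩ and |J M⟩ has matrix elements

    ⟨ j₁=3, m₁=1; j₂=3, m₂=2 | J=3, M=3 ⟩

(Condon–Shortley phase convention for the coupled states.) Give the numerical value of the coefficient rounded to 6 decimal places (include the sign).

triangle: 3!×3!×3!/10! = 216/3628800
(j±m)!: 4!×2!×5!×1!×6!×0! = 4147200
prefactor² = (2J+1)×Δ×N² = 1728
  k=2: +1/(2!×1!×0!×3!×3!×0!) = 1/72
Σ = 1/72  ⇒  CG² = 1728×(1/72)² = 1/3
CG = +√(1/3) = +0.577350

+0.577350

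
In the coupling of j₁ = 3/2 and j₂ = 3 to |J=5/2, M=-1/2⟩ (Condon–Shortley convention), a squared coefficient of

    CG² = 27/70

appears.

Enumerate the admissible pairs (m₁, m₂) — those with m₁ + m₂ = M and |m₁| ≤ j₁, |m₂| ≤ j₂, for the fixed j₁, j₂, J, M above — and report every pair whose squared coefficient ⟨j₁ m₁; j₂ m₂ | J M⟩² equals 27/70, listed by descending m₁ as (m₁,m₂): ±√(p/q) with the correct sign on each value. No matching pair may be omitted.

Admissible pairs with m₁+m₂ = M = -1/2: (-3/2,1), (-1/2,0), (1/2,-1), (3/2,-2)
  (m₁,m₂)=(3/2,-2): CG² = 3/7, CG = +√(3/7)
  (m₁,m₂)=(1/2,-1): CG² = 1/70, CG = −√(1/70)
  (m₁,m₂)=(-1/2,0): CG² = 6/35, CG = −√(6/35)
  (m₁,m₂)=(-3/2,1): CG² = 27/70, CG = +√(27/70)   ← matches the target
Pairs with CG² = 27/70: (-3/2,1): +√(27/70)

(-3/2,1): +√(27/70)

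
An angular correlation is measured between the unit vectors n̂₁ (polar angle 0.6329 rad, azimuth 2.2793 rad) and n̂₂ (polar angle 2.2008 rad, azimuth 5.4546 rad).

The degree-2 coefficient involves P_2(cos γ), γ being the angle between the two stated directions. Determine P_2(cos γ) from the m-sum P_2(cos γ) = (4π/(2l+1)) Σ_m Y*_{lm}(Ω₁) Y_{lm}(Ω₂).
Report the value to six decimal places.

Term-by-term m-sum for l=2 (normalisation 4π/5 = 2.513274):
  m=-2: Y*=-0.020701-0.133545i  Y=-0.021757+0.251260i  product +0.034005-0.002296i
  m=-1: Y*=-0.239748+0.279775i  Y=-0.248582-0.271037i  product +0.135426-0.004567i
  m=+0: Y*=+0.299759-0.000000i  Y=+0.013021+0.000000i  product +0.003903+0.000000i
  m=+1: Y*=+0.239748+0.279775i  Y=+0.248582-0.271037i  product +0.135426+0.004567i
  m=+2: Y*=-0.020701+0.133545i  Y=-0.021757-0.251260i  product +0.034005+0.002296i
Σ over m = +0.342766+0.000000i; ×(4π/5) → +0.861464+0.000000i. Real part: 0.861464

0.861464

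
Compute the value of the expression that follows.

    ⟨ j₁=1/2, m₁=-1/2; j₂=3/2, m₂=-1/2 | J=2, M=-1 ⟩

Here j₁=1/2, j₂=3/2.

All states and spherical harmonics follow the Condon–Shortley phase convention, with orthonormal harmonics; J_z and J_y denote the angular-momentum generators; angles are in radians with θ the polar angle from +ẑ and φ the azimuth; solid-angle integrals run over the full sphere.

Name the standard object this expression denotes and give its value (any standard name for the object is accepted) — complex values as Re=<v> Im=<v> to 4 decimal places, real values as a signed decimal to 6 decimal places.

Clebsch–Gordan coefficient, +√(3/4) ≈ +0.866025

This is a Clebsch–Gordan (vector-coupling) coefficient.
triangle: 0!×1!×3!/5! = 6/120
(j±m)!: 0!×1!×1!×2!×1!×3! = 12
prefactor² = (2J+1)×Δ×N² = 3
  k=0: +1/(0!×0!×1!×1!×0!×2!) = 1/2
Σ = 1/2  ⇒  CG² = 3×(1/2)² = 3/4
CG = +√(3/4) = +0.866025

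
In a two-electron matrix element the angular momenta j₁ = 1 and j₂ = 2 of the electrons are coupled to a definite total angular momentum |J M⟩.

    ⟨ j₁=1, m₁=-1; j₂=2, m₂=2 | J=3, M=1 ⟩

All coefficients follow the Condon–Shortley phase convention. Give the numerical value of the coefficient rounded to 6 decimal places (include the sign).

triangle: 0!×2!×4!/7! = 48/5040
(j±m)!: 0!×2!×4!×0!×4!×2! = 2304
prefactor² = (2J+1)×Δ×N² = 768/5
  k=0: +1/(0!×0!×2!×4!×0!×0!) = 1/48
Σ = 1/48  ⇒  CG² = 768/5×(1/48)² = 1/15
CG = +√(1/15) = +0.258199

+0.258199  (= +√(1/15))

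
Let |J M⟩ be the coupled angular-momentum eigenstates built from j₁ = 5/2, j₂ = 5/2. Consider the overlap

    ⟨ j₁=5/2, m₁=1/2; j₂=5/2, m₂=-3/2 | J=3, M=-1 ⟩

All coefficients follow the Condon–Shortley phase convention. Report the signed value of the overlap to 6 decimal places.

√[7·2!3!3!/9! · 3!2!1!4!2!4!] = √(96/5)
  +(−1)^0/∏(0,2,2,1,1,2)! = 1/8  (running 1/8)
  +(−1)^1/∏(1,1,1,0,2,3)! = -1/12  (running 1/24)
⟨..|..⟩ = √(96/5)·(1/24) = +0.182574

+0.182574  (= +√(1/30))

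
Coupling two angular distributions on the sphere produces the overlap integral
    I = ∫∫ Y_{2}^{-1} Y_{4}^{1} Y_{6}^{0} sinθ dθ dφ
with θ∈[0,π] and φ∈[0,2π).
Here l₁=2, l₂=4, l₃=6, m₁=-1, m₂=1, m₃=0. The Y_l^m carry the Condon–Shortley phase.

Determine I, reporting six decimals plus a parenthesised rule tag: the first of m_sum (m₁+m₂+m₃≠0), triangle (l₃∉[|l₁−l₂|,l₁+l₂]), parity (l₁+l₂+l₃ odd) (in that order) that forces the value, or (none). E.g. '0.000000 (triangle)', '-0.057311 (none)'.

0.174223 (none)

Rules hold: Σm=0, L=12 even, 2≤6≤6.
N = 5·9·13 = 585
Δ = 0!·4!·8!/13! = 1/6435
Racah Σ t=0..0: t=0:+1/2304 = 1/2304
⇒ 3j(2 4 6; 0 0 0)² = 5/143, sgn +1
Racah Σ t=0..0: t=0:+1/4320 = 1/4320
⇒ 3j(2 4 6; -1 1 0)² = 8/429, sgn +1
4πI² = N·(3j₀)²·(3jₘ)² = 600/1573
I = +1·√(0.381437/4π) = 0.17422334
No selection rule forces the value: the integral is nonzero (none).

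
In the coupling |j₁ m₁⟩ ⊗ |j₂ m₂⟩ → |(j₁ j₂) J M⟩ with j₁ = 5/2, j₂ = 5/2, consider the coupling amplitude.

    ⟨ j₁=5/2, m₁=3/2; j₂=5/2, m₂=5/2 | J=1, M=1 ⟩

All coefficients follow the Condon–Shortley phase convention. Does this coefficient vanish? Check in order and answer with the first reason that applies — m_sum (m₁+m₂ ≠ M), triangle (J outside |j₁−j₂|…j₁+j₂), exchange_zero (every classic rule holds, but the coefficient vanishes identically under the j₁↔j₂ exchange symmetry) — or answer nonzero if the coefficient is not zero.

m_sum

m-sum: m₁+m₂ = 3/2+5/2 = 4, M = 1  ✗ ⇒ coefficient is 0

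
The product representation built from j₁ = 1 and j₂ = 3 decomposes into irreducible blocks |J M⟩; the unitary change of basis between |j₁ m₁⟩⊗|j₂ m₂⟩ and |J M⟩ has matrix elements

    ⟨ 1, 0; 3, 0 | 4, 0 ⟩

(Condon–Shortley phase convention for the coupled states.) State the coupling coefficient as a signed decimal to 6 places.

triangle: 0!*2!*6!/9! = 1440/362880
(j±m)!: 1!*1!*3!*3!*4!*4! = 20736
prefactor² = (2J+1)*Δ*N² = 5184/7
  k=0: +1/(0!*0!*1!*3!*1!*3!) = 1/36
Σ = 1/36  ⇒  CG² = 5184/7*(1/36)² = 4/7
CG = +√(4/7) = +0.755929

+√(4/7) = +0.755929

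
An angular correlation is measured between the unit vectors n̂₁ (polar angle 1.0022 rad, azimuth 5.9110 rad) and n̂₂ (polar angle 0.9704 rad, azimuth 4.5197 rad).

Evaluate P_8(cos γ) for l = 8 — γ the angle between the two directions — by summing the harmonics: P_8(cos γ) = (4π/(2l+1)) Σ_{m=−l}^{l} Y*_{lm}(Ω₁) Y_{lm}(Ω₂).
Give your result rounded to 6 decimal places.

-0.232744

Summing Y*_{l m}(θ₁,φ₁)·Y_{l m}(θ₂,φ₂) over m ∈ [−8, 8]; prefactor 4π/(2·8+1) = 0.739198:
  term(m=-8) = 0.00195 - 0.01438j   from Y*(Ω₁)=-0.12927 - 0.02141j, Y(Ω₂)=0.00324 + 0.11068j
  term(m=-7) = -0.09660 - 0.03140j   from Y*(Ω₁)=-0.28789 - 0.17113j, Y(Ω₂)=0.29584 - 0.06677j
  term(m=-6) = -0.09625 + 0.17880j   from Y*(Ω₁)=-0.27753 - 0.35589j, Y(Ω₂)=-0.18127 - 0.41179j
  term(m=-5) = 0.06162 + 0.04915j   from Y*(Ω₁)=-0.07179 - 0.24045j, Y(Ω₂)=-0.25794 + 0.17927j
  term(m=-4) = 0.01464 - 0.01279j   from Y*(Ω₁)=-0.01502 + 0.18263j, Y(Ω₂)=-0.07611 - 0.07391j
  term(m=-3) = -0.06681 - 0.11184j   from Y*(Ω₁)=-0.15557 + 0.31859j, Y(Ω₂)=-0.20078 + 0.30775j
  term(m=-2) = 0.00059 - 0.00022j   from Y*(Ω₁)=0.00545 - 0.00502j, Y(Ω₂)=0.07846 + 0.03183j
  term(m=-1) = 0.02036 + 0.11220j   from Y*(Ω₁)=0.32280 - 0.12601j, Y(Ω₂)=-0.06302 + 0.32299j
  term(m=+0) = 0.00613 + 0.00000j   from Y*(Ω₁)=0.04489 + 0.00000j, Y(Ω₂)=0.13659 + 0.00000j
  term(m=+1) = 0.02036 - 0.11220j   from Y*(Ω₁)=-0.32280 - 0.12601j, Y(Ω₂)=0.06302 + 0.32299j
  term(m=+2) = 0.00059 + 0.00022j   from Y*(Ω₁)=0.00545 + 0.00502j, Y(Ω₂)=0.07846 - 0.03183j
  term(m=+3) = -0.06681 + 0.11184j   from Y*(Ω₁)=0.15557 + 0.31859j, Y(Ω₂)=0.20078 + 0.30775j
  term(m=+4) = 0.01464 + 0.01279j   from Y*(Ω₁)=-0.01502 - 0.18263j, Y(Ω₂)=-0.07611 + 0.07391j
  term(m=+5) = 0.06162 - 0.04915j   from Y*(Ω₁)=0.07179 - 0.24045j, Y(Ω₂)=0.25794 + 0.17927j
  term(m=+6) = -0.09625 - 0.17880j   from Y*(Ω₁)=-0.27753 + 0.35589j, Y(Ω₂)=-0.18127 + 0.41179j
  term(m=+7) = -0.09660 + 0.03140j   from Y*(Ω₁)=0.28789 - 0.17113j, Y(Ω₂)=-0.29584 - 0.06677j
  term(m=+8) = 0.00195 + 0.01438j   from Y*(Ω₁)=-0.12927 + 0.02141j, Y(Ω₂)=0.00324 - 0.11068j
Total Σ_m = -0.31486 + 0.00000j. Multiply by 0.739198: -0.23274 + 0.00000j. P_8(cos γ) = -0.232744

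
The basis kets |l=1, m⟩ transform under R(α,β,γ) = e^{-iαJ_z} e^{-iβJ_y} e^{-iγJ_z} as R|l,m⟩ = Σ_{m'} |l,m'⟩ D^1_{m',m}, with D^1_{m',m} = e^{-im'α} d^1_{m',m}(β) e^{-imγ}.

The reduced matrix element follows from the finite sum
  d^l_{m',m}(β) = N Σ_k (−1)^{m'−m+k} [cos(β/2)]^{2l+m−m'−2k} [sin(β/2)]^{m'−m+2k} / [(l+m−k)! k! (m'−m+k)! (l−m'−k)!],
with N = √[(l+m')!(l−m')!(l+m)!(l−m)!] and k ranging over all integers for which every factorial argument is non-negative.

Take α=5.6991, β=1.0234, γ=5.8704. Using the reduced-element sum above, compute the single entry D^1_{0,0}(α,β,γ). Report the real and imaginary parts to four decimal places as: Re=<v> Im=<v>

Re=0.5205 Im=0.0000

First d^1_{0,0}(β=1.0234), then the phase factors e^{-i(0)α} and e^{-i(0)γ}:
c=cos(1.023400/2)=0.871913, s=sin(1.023400/2)=0.489660; N=√[1·1·1·1]=1.000000
k∈{0,1} keeps every argument non-negative
  k=0: (−1)^0·1.0000/(1)·0.8719^2·0.4897^0 = +0.760233
  k=1: (−1)^1·1.0000/(1)·0.8719^0·0.4897^2 = -0.239767
d^1_{0,0}(1.0234) = +0.760233 -0.239767 = +0.520466
Phases: e^{-i·(0)·5.6991}=+1.000000+0.000000i, e^{-i·(0)·5.8704}=+1.000000+0.000000i ⇒ D=+0.520466+0.000000i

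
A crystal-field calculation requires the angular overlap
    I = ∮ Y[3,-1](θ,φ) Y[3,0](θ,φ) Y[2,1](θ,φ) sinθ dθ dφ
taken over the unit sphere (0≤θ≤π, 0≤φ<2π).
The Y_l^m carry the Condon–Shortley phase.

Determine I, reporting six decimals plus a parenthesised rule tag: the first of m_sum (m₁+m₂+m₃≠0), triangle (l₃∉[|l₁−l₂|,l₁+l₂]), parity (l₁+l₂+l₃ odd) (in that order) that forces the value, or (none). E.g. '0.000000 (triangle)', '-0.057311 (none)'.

m-sum 0 ✓  L=8 even ✓  0≤2≤6 ✓
Π(2lᵢ+1) = 7×7×5 = 245
triangle coeff Δ(3,3,2) = 1/3780
Σ_t [1,3]: t=1:−1/24 t=2:+1/4 t=3:−1/24 = 1/6
(3j)²=4/105 [(3 3 2; 0 0 0)], sign=+1
Σ_t [2,3]: t=2:+1/8 t=3:−1/12 = 1/24
(3j)²=1/210 [(3 3 2; -1 0 1)], sign=-1
⇒ 4πI² = 2/45
I = (-1)√(2/45/(4π)) = -0.05947080
No selection rule forces the value: the integral is nonzero (none).

-0.059471 (none)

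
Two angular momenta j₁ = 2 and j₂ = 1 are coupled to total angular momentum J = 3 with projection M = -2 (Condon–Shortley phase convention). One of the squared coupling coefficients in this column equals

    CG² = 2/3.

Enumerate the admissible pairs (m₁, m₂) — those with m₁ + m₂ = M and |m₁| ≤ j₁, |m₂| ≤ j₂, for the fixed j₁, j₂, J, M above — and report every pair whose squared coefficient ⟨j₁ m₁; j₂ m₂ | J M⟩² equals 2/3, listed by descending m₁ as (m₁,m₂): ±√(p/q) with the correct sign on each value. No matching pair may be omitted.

Admissible pairs with m₁+m₂ = M = -2: (-2,0), (-1,-1)
  (m₁,m₂)=(-1,-1): CG² = 2/3, CG = +√(2/3)   ← matches the target
  (m₁,m₂)=(-2,0): CG² = 1/3, CG = +√(1/3)
Pairs with CG² = 2/3: (-1,-1): +√(2/3)

(-1,-1): +√(2/3)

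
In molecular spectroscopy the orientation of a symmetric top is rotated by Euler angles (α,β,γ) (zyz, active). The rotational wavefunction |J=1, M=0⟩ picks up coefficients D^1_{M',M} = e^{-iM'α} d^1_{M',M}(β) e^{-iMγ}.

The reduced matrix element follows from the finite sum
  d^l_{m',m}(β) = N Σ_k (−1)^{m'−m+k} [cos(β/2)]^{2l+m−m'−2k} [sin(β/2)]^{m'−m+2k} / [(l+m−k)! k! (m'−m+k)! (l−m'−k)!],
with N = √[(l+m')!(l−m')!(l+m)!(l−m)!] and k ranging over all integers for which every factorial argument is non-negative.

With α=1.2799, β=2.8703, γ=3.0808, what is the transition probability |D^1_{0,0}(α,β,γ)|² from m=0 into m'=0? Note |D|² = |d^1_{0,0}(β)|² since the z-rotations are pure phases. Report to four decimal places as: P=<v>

First d^1_{0,0}(β=2.8703), then the phase factors e^{-i(0)α} and e^{-i(0)γ}:
c=cos(2.870300/2)=0.135231, s=sin(2.870300/2)=0.990814; N=√[1·1·1·1]=1.000000
The bounds max(0,m−m')=0 and min(l+m,l−m')=1 give 2 terms
  k=0: (−1)^0·1.0000/(1)·0.1352^2·0.9908^0 = +0.018287
  k=1: (−1)^1·1.0000/(1)·0.1352^0·0.9908^2 = -0.981713
d^1_{0,0}(2.8703) = +0.018287 -0.981713 = -0.963425
|D^1_{0,0}|² = |d^1_{0,0}(β)|² = (-0.963425)² = 0.928188 (the z-rotation phases have unit modulus)

P=0.9282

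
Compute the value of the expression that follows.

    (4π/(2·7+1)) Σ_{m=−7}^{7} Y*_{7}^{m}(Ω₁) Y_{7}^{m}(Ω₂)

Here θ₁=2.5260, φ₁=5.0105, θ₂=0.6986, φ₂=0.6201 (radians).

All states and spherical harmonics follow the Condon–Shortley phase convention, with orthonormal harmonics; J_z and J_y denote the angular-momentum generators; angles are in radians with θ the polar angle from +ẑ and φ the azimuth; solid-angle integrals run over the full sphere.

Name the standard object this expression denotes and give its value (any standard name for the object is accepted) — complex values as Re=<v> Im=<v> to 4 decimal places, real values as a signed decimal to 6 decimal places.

Legendre polynomial (addition theorem), +0.004673

This sum is the spherical-harmonic addition theorem: it equals the Legendre polynomial P_l(cos γ) of the angle γ between the two directions.
Term-by-term m-sum for l=7 (normalisation 4π/15 = 0.837758):
  m=-7: (-0.00931 - 0.00528j) × (-0.00827 + 0.02121j) = 0.00019 - 0.00015j  (running Σ = 0.00019 - 0.00015j)
  m=-6: (-0.01224 + 0.05529j) × (-0.08487 + 0.05548j) = -0.00203 - 0.00537j  (running Σ = -0.00184 - 0.00553j)
  m=-5: (0.17999 - 0.01447j) × (-0.26718 - 0.01099j) = -0.04825 + 0.00189j  (running Σ = -0.05009 - 0.00364j)
  m=-4: (-0.13940 - 0.35070j) × (-0.35079 - 0.27292j) = -0.04681 + 0.16107j  (running Σ = -0.09690 + 0.15743j)
  m=-3: (-0.37445 + 0.30062j) × (-0.11315 - 0.37985j) = 0.15656 + 0.10822j  (running Σ = 0.05965 + 0.26565j)
  m=-2: (0.18375 + 0.12469j) × (-0.00536 + 0.01563j) = -0.00293 + 0.00220j  (running Σ = 0.05672 + 0.26786j)
  m=-1: (-0.08552 + 0.27831j) × (-0.31909 + 0.22785j) = -0.03613 - 0.10829j  (running Σ = 0.02059 + 0.15956j)
  m=0: (0.32808 + 0.00000j) × (-0.10854 + 0.00000j) = -0.03561 + 0.00000j  (running Σ = -0.01502 + 0.15956j)
  m=1: (0.08552 + 0.27831j) × (0.31909 + 0.22785j) = -0.03613 + 0.10829j  (running Σ = -0.05114 + 0.26786j)
  m=2: (0.18375 - 0.12469j) × (-0.00536 - 0.01563j) = -0.00293 - 0.00220j  (running Σ = -0.05408 + 0.26565j)
  m=3: (0.37445 + 0.30062j) × (0.11315 - 0.37985j) = 0.15656 - 0.10822j  (running Σ = 0.10248 + 0.15743j)
  m=4: (-0.13940 + 0.35070j) × (-0.35079 + 0.27292j) = -0.04681 - 0.16107j  (running Σ = 0.05567 - 0.00364j)
  m=5: (-0.17999 - 0.01447j) × (0.26718 - 0.01099j) = -0.04825 - 0.00189j  (running Σ = 0.00742 - 0.00553j)
  m=6: (-0.01224 - 0.05529j) × (-0.08487 - 0.05548j) = -0.00203 + 0.00537j  (running Σ = 0.00539 - 0.00015j)
  m=7: (0.00931 - 0.00528j) × (0.00827 + 0.02121j) = 0.00019 + 0.00015j  (running Σ = 0.00558 + 0.00000j)
Accumulated sum 0.00558 + 0.00000j; after 4π/(2l+1) scaling, 0.00467 + 0.00000j ⇒ P_7 = 0.004673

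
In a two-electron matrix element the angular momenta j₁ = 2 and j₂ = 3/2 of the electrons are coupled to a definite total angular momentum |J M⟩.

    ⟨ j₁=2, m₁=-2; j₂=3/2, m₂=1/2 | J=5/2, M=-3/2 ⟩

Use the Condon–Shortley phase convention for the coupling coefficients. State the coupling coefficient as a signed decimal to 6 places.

−√(16/35) ≈ -0.676123

triangle: 1!·3!·2!/7! = 12/5040
(j±m)!: 0!·4!·2!·1!·1!·4! = 1152
prefactor² = (2J+1)·Δ·N² = 576/35
  k=1: −1/(1!·0!·3!·1!·0!·1!) = -1/6
Σ = -1/6  ⇒  CG² = 576/35·(-1/6)² = 16/35
CG = −√(16/35) = -0.676123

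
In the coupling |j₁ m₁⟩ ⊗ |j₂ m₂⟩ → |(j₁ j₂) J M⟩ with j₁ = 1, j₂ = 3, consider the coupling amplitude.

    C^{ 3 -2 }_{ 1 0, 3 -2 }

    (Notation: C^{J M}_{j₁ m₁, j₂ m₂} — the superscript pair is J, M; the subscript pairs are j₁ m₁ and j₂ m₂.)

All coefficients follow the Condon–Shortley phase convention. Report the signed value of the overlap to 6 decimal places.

+0.577350  (= +√(1/3))

triangle: 1!·1!·5!/8! = 120/40320
(j±m)!: 1!·1!·1!·5!·1!·5! = 14400
prefactor² = (2J+1)·Δ·N² = 300
  k=0: +1/(0!·1!·1!·1!·0!·4!) = 1/24
  k=1: −1/(1!·0!·0!·0!·1!·5!) = -1/120
Σ = 1/30  ⇒  CG² = 300·(1/30)² = 1/3
CG = +√(1/3) = +0.577350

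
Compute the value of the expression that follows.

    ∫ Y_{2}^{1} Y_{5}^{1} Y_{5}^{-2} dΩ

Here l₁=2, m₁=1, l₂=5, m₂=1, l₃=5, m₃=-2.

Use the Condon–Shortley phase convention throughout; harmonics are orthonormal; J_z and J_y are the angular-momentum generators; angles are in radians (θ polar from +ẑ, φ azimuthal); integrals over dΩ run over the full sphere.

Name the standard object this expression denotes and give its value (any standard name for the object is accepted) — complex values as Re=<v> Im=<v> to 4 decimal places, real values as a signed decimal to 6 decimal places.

Gaunt coefficient, +0.104819

This is a Gaunt coefficient — the integral of a triple product of spherical harmonics over the sphere.
Rules hold: Σm=0, L=12 even, 3≤5≤7.
N = 5·11·11 = 605
Δ = 2!·2!·8!/13! = 1/38610
Racah Σ t=0..2: t=0:+1/2880 t=1:−1/576 t=2:+1/2880 = -1/960
⇒ 3j(2 5 5; 0 0 0)² = 10/429, sgn +1
Racah Σ t=0..1: t=0:+1/2880 t=1:−1/1440 = -1/2880
⇒ 3j(2 5 5; 1 1 -2)² = 7/715, sgn +1
4πI² = N·(3j₀)²·(3jₘ)² = 70/507
I = +1·√(0.138067/4π) = 0.10481902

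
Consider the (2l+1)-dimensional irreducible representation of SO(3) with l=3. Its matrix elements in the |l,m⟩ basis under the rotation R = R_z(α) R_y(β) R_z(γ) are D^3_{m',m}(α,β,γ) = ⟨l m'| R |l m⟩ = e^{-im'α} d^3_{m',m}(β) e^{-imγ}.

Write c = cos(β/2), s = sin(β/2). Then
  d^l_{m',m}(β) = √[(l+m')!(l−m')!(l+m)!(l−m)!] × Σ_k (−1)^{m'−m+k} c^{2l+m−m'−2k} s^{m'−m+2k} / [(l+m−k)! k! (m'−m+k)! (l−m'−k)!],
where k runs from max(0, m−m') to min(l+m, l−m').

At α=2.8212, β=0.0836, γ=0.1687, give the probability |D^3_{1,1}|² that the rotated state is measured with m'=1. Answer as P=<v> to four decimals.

P=0.9621

Split into d^3_{1,1}(β=0.0836) × two z-phases.
c=cos(0.083600/2)=0.999127, s=sin(0.083600/2)=0.041788; N=√[24·2·24·2]=48.000000
Admissible k: 0..2 (factorial args all ≥0)
  k=0: (−1)^0·48.0000/(48)·0.9991^6·0.0418^0 = +0.994770
  k=1: (−1)^1·48.0000/(6)·0.9991^4·0.0418^2 = -0.013921
  k=2: (−1)^2·48.0000/(8)·0.9991^2·0.0418^4 = +0.000018
d^3_{1,1}(0.0836) = +0.994770 -0.013921 +0.000018 = +0.980868
|D^3_{1,1}|² = |d^3_{1,1}(β)|² = (+0.980868)² = 0.962101 (the z-rotation phases have unit modulus)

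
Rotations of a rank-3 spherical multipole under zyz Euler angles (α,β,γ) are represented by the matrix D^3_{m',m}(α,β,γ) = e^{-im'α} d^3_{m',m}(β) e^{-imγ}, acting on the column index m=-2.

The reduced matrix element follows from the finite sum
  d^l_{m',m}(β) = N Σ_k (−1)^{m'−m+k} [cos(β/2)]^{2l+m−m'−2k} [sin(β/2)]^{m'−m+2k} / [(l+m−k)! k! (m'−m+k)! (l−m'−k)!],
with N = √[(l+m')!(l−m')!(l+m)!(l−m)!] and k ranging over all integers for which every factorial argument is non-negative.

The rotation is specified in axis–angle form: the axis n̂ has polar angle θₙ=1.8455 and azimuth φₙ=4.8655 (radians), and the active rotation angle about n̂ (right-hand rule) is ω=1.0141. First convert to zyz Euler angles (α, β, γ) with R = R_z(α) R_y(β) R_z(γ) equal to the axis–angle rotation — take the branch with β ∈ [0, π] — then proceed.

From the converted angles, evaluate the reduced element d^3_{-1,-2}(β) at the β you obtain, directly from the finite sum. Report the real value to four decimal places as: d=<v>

d=-0.3519

Axis–angle → zyz. n̂ = (sinθₙcosφₙ, sinθₙsinφₙ, cosθₙ) = (+0.146795, -0.951246, -0.271262), ω = 1.0141.
R = I cosω + sinω [n̂]ₓ + (1−cosω) n̂n̂ᵀ gives
  R = [+0.538547, +0.164447, -0.826392; -0.296158, +0.955134, -0.002936; +0.788833, +0.246324, +0.563087]
β = atan2(√(R₁₃²+R₂₃²), R₃₃) = 0.972680; α = atan2(R₂₃, R₁₃) mod 2π = 3.145145; γ = atan2(R₃₂, −R₃₁) mod 2π = 2.838923
d^3_{-1,-2}(β=0.9727) via the finite sum:
c=cos(0.972680/2)=0.884050, s=sin(0.972680/2)=0.467393; N=√[2·24·1·120]=75.894664
k: max(0,(-2)−(-1))=0 … min(3+(-2),3−(-1))=1
  k=0: (−1)^1·75.8947/(24)·0.8840^5·0.4674^1 = -0.798115
  k=1: (−1)^2·75.8947/(12)·0.8840^3·0.4674^3 = +0.446177
d^3_{-1,-2}(0.9727) = -0.798115 +0.446177 = -0.351938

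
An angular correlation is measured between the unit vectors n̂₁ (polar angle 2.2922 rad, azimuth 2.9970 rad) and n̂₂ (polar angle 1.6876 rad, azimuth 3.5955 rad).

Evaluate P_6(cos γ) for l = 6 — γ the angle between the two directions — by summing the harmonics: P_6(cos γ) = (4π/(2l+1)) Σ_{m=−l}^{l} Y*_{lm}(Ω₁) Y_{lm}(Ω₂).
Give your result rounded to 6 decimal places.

-0.102749

Term-by-term m-sum for l=6 (normalisation 4π/13 = 0.966644):
  m=-6: Y*=(0.055994, -0.066043)  Y=(-0.423719, -0.188281)  product (-0.036160, 0.017441)
  m=-5: Y*=(0.197820, -0.174542)  Y=(-0.121232, -0.144300)  product (-0.049169, -0.007385)
  m=-4: Y*=(0.360699, -0.235480)  Y=(0.071577, 0.286487)  product (0.093280, 0.086481)
  m=-3: Y*=(0.297140, -0.137636)  Y=(-0.044002, 0.207385)  product (0.015469, 0.067679)
  m=-2: Y*=(-0.100833, 0.030001)  Y=(0.150599, -0.192854)  product (-0.009400, 0.023964)
  m=-1: Y*=(-0.365333, 0.053196)  Y=(0.197077, -0.096150)  product (-0.066884, 0.045611)
  m=+0: Y*=(0.002456, -0.000000)  Y=(-0.230852, 0.000000)  product (-0.000567, 0.000000)
  m=+1: Y*=(0.365333, 0.053196)  Y=(-0.197077, -0.096150)  product (-0.066884, -0.045611)
  m=+2: Y*=(-0.100833, -0.030001)  Y=(0.150599, 0.192854)  product (-0.009400, -0.023964)
  m=+3: Y*=(-0.297140, -0.137636)  Y=(0.044002, 0.207385)  product (0.015469, -0.067679)
  m=+4: Y*=(0.360699, 0.235480)  Y=(0.071577, -0.286487)  product (0.093280, -0.086481)
  m=+5: Y*=(-0.197820, -0.174542)  Y=(0.121232, -0.144300)  product (-0.049169, 0.007385)
  m=+6: Y*=(0.055994, 0.066043)  Y=(-0.423719, 0.188281)  product (-0.036160, -0.017441)
Total Σ_m = (-0.106295, -0.000000). Multiply by 0.966644: (-0.102749, -0.000000). P_6(cos γ) = -0.102749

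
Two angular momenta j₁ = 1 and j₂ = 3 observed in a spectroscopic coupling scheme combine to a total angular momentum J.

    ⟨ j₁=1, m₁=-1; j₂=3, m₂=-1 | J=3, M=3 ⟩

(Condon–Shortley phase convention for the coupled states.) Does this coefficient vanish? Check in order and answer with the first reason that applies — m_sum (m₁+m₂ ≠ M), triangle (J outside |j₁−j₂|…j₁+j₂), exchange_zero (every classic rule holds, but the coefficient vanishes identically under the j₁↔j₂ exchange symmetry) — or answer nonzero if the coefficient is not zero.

m-sum: m₁+m₂ = -1+(-1) = -2, M = 3  ✗ ⇒ coefficient is 0

m_sum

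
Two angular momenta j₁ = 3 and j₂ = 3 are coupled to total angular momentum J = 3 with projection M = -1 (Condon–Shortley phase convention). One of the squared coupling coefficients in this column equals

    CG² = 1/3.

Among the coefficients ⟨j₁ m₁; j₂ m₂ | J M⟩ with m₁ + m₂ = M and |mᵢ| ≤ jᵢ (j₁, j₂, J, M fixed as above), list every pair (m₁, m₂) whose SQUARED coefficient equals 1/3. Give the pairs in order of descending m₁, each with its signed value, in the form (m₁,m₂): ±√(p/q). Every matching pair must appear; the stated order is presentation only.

Admissible pairs with m₁+m₂ = M = -1: (-3,2), (-2,1), (-1,0), (0,-1), (1,-2), (2,-3)
  (m₁,m₂)=(2,-3): CG² = 1/3, CG = +√(1/3)   ← matches the target
  (m₁,m₂)=(1,-2): CG² = 0/1, CG = 0
  (m₁,m₂)=(0,-1): CG² = 1/6, CG = −√(1/6)
  (m₁,m₂)=(-1,0): CG² = 1/6, CG = +√(1/6)
  (m₁,m₂)=(-2,1): CG² = 0/1, CG = 0
  (m₁,m₂)=(-3,2): CG² = 1/3, CG = −√(1/3)   ← matches the target
Pairs with CG² = 1/3: (2,-3): +√(1/3); (-3,2): −√(1/3)

(2,-3): +√(1/3); (-3,2): −√(1/3)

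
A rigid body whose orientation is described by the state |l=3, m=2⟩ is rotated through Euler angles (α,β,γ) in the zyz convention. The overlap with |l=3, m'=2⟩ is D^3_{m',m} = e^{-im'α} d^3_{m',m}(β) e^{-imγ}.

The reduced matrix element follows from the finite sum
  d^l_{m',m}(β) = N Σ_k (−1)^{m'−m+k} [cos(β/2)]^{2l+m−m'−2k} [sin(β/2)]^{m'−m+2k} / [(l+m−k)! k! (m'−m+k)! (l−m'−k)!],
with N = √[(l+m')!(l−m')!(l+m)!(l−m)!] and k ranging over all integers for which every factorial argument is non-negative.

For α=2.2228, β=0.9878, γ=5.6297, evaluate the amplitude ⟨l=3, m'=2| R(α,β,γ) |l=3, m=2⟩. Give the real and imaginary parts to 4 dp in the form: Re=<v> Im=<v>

Re=0.2094 Im=0.0006

First d^3_{2,2}(β=0.9878), then the phase factors e^{-i(2)α} and e^{-i(2)γ}:
c=cos(0.987800/2)=0.880491, s=sin(0.987800/2)=0.474063; N=√[120·1·120·1]=120.000000
k: max(0,(2)−(2))=0 … min(3+(2),3−(2))=1
  k=0: (−1)^0·120.0000/(120)·0.8805^6·0.4741^0 = +0.465960
  k=1: (−1)^1·120.0000/(24)·0.8805^4·0.4741^2 = -0.675370
d^3_{2,2}(0.9878) = +0.465960 -0.675370 = -0.209410
D = (-0.263635+0.964622i)·(-0.209410)·(+0.260776+0.965399i) = +0.209409+0.000621i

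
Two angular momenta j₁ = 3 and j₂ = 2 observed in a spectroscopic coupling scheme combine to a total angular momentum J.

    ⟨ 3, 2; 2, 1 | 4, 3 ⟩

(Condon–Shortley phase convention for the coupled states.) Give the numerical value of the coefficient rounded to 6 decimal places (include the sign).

j₁+j₂−J=1  J+j₁−j₂=5  J−j₁+j₂=3  j₁+j₂+J+1=10
(j₁±m₁, j₂±m₂, J±M) = (5,1,3,1,7,1)
P² = 6480
sum k=0..1:
  [0] +1/144 = 1/144
  [1] −1/240 = -1/240
S = 1/360
C² = P²·S² = 1/20 ; C = +0.223607

+0.223607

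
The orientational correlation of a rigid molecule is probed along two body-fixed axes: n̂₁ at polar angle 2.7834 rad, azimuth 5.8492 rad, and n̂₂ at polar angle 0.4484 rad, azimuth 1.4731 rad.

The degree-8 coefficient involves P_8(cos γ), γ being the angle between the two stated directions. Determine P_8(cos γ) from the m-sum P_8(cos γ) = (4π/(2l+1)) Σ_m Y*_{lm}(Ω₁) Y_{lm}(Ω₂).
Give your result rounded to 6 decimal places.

-0.407299

Expand P_8 via completeness: Σ_{m} conj(Y_{8,m}) at Ω₁ times Y_{8,m} at Ω₂ —
  term(m=-8) = (-0.000000, -0.000000)   from Y*(Ω₁)=(-0.000111, 0.000038), Y(Ω₂)=(0.000456, 0.000453)
  term(m=-7) = (-0.000005, 0.000005)   from Y*(Ω₁)=(0.001250, 0.000130), Y(Ω₂)=(-0.003378, 0.004145)
  term(m=-6) = (0.000103, 0.000214)   from Y*(Ω₁)=(-0.007297, -0.004351), Y(Ω₂)=(-0.023276, -0.015456)
  term(m=-5) = (0.004194, -0.000466)   from Y*(Ω₁)=(0.023100, 0.033828), Y(Ω₂)=(0.048345, -0.090970)
  term(m=-4) = (0.008765, -0.038183)   from Y*(Ω₁)=(-0.023691, -0.142149), Y(Ω₂)=(0.251352, 0.103550)
  term(m=-3) = (-0.148351, -0.093408)   from Y*(Ω₁)=(-0.095477, 0.346548), Y(Ω₂)=(-0.140901, 0.466901)
  term(m=-2) = (-0.218939, 0.174376)   from Y*(Ω₁)=(0.369589, -0.436284), Y(Ω₂)=(-0.480195, -0.095039)
  term(m=-1) = (0.001624, 0.004644)   from Y*(Ω₁)=(-0.345882, 0.160300), Y(Ω₂)=(0.001259, -0.012844)
  term(m=+0) = (0.154217, 0.000000)   from Y*(Ω₁)=(-0.323754, -0.000000), Y(Ω₂)=(-0.476340, 0.000000)
  term(m=+1) = (0.001624, -0.004644)   from Y*(Ω₁)=(0.345882, 0.160300), Y(Ω₂)=(-0.001259, -0.012844)
  term(m=+2) = (-0.218939, -0.174376)   from Y*(Ω₁)=(0.369589, 0.436284), Y(Ω₂)=(-0.480195, 0.095039)
  term(m=+3) = (-0.148351, 0.093408)   from Y*(Ω₁)=(0.095477, 0.346548), Y(Ω₂)=(0.140901, 0.466901)
  term(m=+4) = (0.008765, 0.038183)   from Y*(Ω₁)=(-0.023691, 0.142149), Y(Ω₂)=(0.251352, -0.103550)
  term(m=+5) = (0.004194, 0.000466)   from Y*(Ω₁)=(-0.023100, 0.033828), Y(Ω₂)=(-0.048345, -0.090970)
  term(m=+6) = (0.000103, -0.000214)   from Y*(Ω₁)=(-0.007297, 0.004351), Y(Ω₂)=(-0.023276, 0.015456)
  term(m=+7) = (-0.000005, -0.000005)   from Y*(Ω₁)=(-0.001250, 0.000130), Y(Ω₂)=(0.003378, 0.004145)
  term(m=+8) = (-0.000000, 0.000000)   from Y*(Ω₁)=(-0.000111, -0.000038), Y(Ω₂)=(0.000456, -0.000453)
Total Σ_m = (-0.551002, -0.000000). Multiply by 0.739198: (-0.407299, -0.000000). P_8(cos γ) = -0.407299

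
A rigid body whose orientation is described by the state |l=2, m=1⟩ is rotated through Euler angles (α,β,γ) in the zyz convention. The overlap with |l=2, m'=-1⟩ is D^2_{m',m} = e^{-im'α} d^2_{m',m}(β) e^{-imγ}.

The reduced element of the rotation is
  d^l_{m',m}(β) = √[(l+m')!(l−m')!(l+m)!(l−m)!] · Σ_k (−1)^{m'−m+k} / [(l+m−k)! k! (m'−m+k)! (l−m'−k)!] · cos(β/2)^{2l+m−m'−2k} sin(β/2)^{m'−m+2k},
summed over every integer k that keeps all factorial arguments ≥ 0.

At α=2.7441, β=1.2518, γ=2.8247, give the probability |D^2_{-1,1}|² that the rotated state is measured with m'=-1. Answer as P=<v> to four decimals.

Split into d^2_{-1,1}(β=1.2518) × two z-phases.
c=cos(1.251800/2)=0.810436, s=sin(1.251800/2)=0.585827; N=√[1·6·6·1]=6.000000
Admissible k: 2..3 (factorial args all ≥0)
  k=2: (−1)^0·6.0000/(2)·0.8104^2·0.5858^2 = +0.676235
  k=3: (−1)^1·6.0000/(6)·0.8104^0·0.5858^4 = -0.117782
d^2_{-1,1}(1.2518) = +0.676235 -0.117782 = +0.558453
|D^2_{-1,1}|² = |d^2_{-1,1}(β)|² = (+0.558453)² = 0.311870 (the z-rotation phases have unit modulus)

P=0.3119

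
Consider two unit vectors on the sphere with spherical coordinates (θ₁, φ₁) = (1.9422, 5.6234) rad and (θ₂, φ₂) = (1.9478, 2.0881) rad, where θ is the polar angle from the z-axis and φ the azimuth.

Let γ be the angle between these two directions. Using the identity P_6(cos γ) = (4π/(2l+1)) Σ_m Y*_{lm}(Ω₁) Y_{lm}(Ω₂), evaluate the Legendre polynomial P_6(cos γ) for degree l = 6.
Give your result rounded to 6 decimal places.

-0.016671

Summing Y*_{l m}(θ₁,φ₁)·Y_{l m}(θ₂,φ₂) over m ∈ [−6, 6]; prefactor 4π/(2·6+1) = 0.966644:
  m=-6: Y*=(-0.216408, 0.230592)  Y=(0.311868, 0.011785)  product (-0.070208, 0.069364)
  m=-5: Y*=(0.421394, -0.066852)  Y=(0.225590, -0.363791)  product (0.070742, -0.168381)
  m=-4: Y*=(-0.105812, -0.058143)  Y=(-0.062552, -0.114933)  product (-0.000064, 0.015798)
  m=-3: Y*=(-0.117872, -0.272272)  Y=(0.290843, 0.005493)  product (-0.032786, -0.079836)
  m=-2: Y*=(-0.056124, 0.218682)  Y=(0.119864, -0.201702)  product (0.037381, 0.037532)
  m=-1: Y*=(-0.178452, 0.138436)  Y=(0.107420, 0.188791)  product (-0.045305, -0.018819)
  m=+0: Y*=(0.247475, -0.000000)  Y=(0.255516, 0.000000)  product (0.063234, 0.000000)
  m=+1: Y*=(0.178452, 0.138436)  Y=(-0.107420, 0.188791)  product (-0.045305, 0.018819)
  m=+2: Y*=(-0.056124, -0.218682)  Y=(0.119864, 0.201702)  product (0.037381, -0.037532)
  m=+3: Y*=(0.117872, -0.272272)  Y=(-0.290843, 0.005493)  product (-0.032786, 0.079836)
  m=+4: Y*=(-0.105812, 0.058143)  Y=(-0.062552, 0.114933)  product (-0.000064, -0.015798)
  m=+5: Y*=(-0.421394, -0.066852)  Y=(-0.225590, -0.363791)  product (0.070742, 0.168381)
  m=+6: Y*=(-0.216408, -0.230592)  Y=(0.311868, -0.011785)  product (-0.070208, -0.069364)
Accumulated sum (-0.017246, 0.000000); after 4π/(2l+1) scaling, (-0.016671, 0.000000) ⇒ P_6 = -0.016671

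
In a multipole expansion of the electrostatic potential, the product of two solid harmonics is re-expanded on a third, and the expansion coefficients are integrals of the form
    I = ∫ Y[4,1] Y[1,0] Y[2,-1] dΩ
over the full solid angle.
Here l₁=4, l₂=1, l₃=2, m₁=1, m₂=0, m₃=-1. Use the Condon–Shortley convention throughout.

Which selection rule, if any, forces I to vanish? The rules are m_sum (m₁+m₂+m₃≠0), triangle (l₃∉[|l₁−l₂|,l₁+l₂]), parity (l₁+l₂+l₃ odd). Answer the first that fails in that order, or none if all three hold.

m₁+m₂+m₃ = 1 + 0 − 1 = 0  ✓
triangle: need |l₁−l₂| ≤ l₃ ≤ l₁+l₂ = [3,5]; l₃=2 is outside  ✗
parity: l₁+l₂+l₃ = 7 is odd

triangle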